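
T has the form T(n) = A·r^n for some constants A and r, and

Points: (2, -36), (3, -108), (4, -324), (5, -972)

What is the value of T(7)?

Consecutive ratio: -108/(-36) = 3, and -324/(-108) = 3, so r = 3.
Then A·3^2 = -36 gives A = -4, and T(n) = -4·3^n.
T(7) = -4·3^7 = -8748.

-8748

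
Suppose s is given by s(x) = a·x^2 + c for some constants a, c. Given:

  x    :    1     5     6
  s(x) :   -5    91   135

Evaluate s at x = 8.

247

From s(1) = -5 and s(5) = 91: 1a + c = -5 and 25a + c = 91.
Subtracting: 24a = 96, so a = 4; then c = -5 − 4·1 = -9.
So s(x) = 4x² − 9, and s(8) = 247.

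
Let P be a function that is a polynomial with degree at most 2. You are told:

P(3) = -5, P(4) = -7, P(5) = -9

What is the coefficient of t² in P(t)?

0

First differences: -2, -2.
Level-1 differences are constant, so P has degree 1.
Fitting a degree-1 polynomial gives P(t) = -2t + 1.
The coefficient of t² is 0.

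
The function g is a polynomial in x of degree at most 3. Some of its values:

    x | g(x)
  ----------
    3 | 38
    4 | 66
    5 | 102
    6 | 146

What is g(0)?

2

Write g(x) = ax³ + bx² + cx + d; the 4 given values yield a linear system in the 4 coefficients.
Solving, the leading coefficient vanishes, and g(x) = 4x² + 2.
The constant term is g(0) = 2.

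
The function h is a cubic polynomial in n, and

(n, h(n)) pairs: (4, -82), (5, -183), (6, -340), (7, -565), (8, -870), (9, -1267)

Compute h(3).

-25

First differences: -101, -157, -225, -305, -397. Second differences: -56, -68, -80, -92. Third differences: -12, -12, -12.
Level-3 differences are constant, so h has degree 3.
Fitting a degree-3 polynomial gives h(n) = -2n³ + 2n² + 3n + 2.
Then h(3) = -25.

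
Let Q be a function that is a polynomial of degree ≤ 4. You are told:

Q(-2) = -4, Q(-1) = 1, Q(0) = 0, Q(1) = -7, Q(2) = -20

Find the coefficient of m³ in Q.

First differences: 5, -1, -7, -13. Second differences: -6, -6, -6.
Level-2 differences are constant, so Q has degree 2.
Fitting a degree-2 polynomial gives Q(m) = -3m² - 4m.
The coefficient of m³ is 0.

0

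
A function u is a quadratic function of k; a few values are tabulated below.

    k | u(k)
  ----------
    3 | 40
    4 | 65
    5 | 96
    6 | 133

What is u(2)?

Write u(k) = ak² + bk + c; the 4 given values yield a linear system in the 3 coefficients.
Solving, u(k) = 3k² + 4k + 1.
Then u(2) = 21.

21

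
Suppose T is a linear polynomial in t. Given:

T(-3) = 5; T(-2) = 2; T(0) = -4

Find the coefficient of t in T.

-3

Write T(t) = at + b; the 3 given values yield a linear system in the 2 coefficients.
Solving, T(t) = -3t - 4.
The coefficient of t is -3.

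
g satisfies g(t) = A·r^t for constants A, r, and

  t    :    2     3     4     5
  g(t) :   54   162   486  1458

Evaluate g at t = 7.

Consecutive ratio: 162/54 = 3, and 486/162 = 3, so r = 3.
Then A·3^2 = 54 gives A = 6, and g(t) = 6·3^t.
g(7) = 6·3^7 = 13122.

13122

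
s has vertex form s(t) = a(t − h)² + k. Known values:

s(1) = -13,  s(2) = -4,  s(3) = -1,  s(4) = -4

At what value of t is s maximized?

First differences 9, 3, -3; second difference -6 = 2a, so a = -3.
Expanding, the t-coefficient is −2ah = 6h; matching it to the data gives h = 3, and then k = -1.
So s(t) = -3(t − 3)² − 1.
Hence h = 3.

3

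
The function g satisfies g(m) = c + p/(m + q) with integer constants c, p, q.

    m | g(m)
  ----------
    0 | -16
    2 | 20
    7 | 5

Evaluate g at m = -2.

-4

(g(m) − c)(m + q) = p for each data point; the three points give a linear system in c and q, then p follows.
Solving: c = 2, q = -1, p = 18, so g(m) = 2 + 18/(m − 1).
Then g(-2) = 2 + 18/(-3) = -4.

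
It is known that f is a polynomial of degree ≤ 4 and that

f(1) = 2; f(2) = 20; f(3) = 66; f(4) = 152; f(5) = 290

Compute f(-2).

-4

First differences: 18, 46, 86, 138. Second differences: 28, 40, 52. Third differences: 12, 12.
Level-3 differences are constant, so f has degree 3.
Fitting a degree-3 polynomial gives f(m) = 2m³ + 2m² - 2m.
Then f(-2) = -4.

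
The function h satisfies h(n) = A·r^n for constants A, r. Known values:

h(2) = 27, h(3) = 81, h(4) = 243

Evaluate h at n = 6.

2187

Consecutive ratio: 81/27 = 3, and 243/81 = 3, so r = 3.
Then A·3^2 = 27 gives A = 3, and h(n) = 3·3^n.
h(6) = 3·3^6 = 2187.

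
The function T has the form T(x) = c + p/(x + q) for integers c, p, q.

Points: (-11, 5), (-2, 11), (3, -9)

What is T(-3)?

(T(x) − c)(x + q) = p for each data point; the three points give a linear system in c and q, then p follows.
Solving: c = 3, q = -1, p = -24, so T(x) = 3 − 24/(x − 1).
Then T(-3) = 3 − 24/(-4) = 9.

9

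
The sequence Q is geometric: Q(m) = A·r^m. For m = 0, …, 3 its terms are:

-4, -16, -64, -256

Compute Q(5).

-4096

Consecutive ratio: -16/(-4) = 4, and -64/(-16) = 4, so r = 4.
Then A·4^0 = -4 gives A = -4, and Q(m) = -4·4^m.
Q(5) = -4·4^5 = -4096.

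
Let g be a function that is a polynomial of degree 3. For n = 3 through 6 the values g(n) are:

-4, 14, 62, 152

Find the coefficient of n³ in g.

2

Write g(n) = an³ + bn² + cn + d; the 4 given values yield a linear system in the 4 coefficients.
Solving, g(n) = 2n³ - 9n² + 7n + 2.
The coefficient of n³ is 2.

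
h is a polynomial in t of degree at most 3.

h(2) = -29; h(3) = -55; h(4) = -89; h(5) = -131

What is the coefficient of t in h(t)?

First differences: -26, -34, -42. Second differences: -8, -8.
Level-2 differences are constant, so h has degree 2.
Fitting a degree-2 polynomial gives h(t) = -4t² - 6t - 1.
The coefficient of t is -6.

-6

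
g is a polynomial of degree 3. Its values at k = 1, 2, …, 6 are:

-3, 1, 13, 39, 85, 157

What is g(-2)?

Write g(k) = ak³ + bk² + ck + d; the 6 given values yield a linear system in the 4 coefficients.
Solving, g(k) = k³ - 2k² + 3k - 5.
Then g(-2) = -27.

-27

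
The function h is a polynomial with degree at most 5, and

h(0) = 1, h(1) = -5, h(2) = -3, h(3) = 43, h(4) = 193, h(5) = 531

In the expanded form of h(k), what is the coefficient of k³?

First differences: -6, 2, 46, 150, 338. Second differences: 8, 44, 104, 188. Third differences: 36, 60, 84. Fourth differences: 24, 24.
Level-4 differences are constant, so h has degree 4.
Fitting a degree-4 polynomial gives h(k) = k^4 - 3k² - 4k + 1.
The coefficient of k³ is 0.

0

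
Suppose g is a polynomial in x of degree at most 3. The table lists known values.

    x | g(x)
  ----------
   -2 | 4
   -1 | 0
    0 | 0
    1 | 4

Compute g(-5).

Write g(x) = ax³ + bx² + cx + d; the 4 given values yield a linear system in the 4 coefficients.
Solving, the leading coefficient vanishes, and g(x) = 2x² + 2x.
Then g(-5) = 40.

40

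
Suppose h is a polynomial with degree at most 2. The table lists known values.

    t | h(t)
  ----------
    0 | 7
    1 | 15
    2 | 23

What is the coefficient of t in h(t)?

First differences: 8, 8.
Level-1 differences are constant, so h has degree 1.
Fitting a degree-1 polynomial gives h(t) = 8t + 7.
The coefficient of t is 8.

8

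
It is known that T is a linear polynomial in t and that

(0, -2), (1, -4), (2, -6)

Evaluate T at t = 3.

Write T(t) = at + b; the 3 given values yield a linear system in the 2 coefficients.
Solving, T(t) = -2t - 2.
Then T(3) = -8.

-8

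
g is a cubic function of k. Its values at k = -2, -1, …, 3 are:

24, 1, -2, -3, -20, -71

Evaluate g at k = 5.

-347

Write g(k) = ak³ + bk² + ck + d; the 6 given values yield a linear system in the 4 coefficients.
Solving, g(k) = -3k³ + k² + k - 2.
Then g(5) = -347.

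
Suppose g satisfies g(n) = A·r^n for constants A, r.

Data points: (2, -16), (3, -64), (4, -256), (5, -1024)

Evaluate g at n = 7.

Consecutive ratio: -64/(-16) = 4, and -256/(-64) = 4, so r = 4.
Then A·4^2 = -16 gives A = -1, and g(n) = -1·4^n.
g(7) = -1·4^7 = -16384.

-16384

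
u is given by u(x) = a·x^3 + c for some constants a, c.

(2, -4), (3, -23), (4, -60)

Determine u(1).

3

From u(2) = -4 and u(3) = -23: 8a + c = -4 and 27a + c = -23.
Subtracting: 19a = -19, so a = -1; then c = -4 − (-1)·8 = 4.
So u(x) = -1x³ + 4, and u(1) = 3.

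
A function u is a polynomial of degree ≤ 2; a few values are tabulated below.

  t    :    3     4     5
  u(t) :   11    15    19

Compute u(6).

First differences: 4, 4.
Level-1 differences are constant, so u has degree 1.
Extending the table by one column gives the next first difference 4, so u(6) = 19 + 4 = 23.

23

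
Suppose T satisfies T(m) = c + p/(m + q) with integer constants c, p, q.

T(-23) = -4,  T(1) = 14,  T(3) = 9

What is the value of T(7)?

(T(m) − c)(m + q) = p for each data point; the three points give a linear system in c and q, then p follows.
Solving: c = -1, q = 3, p = 60, so T(m) = -1 + 60/(m + 3).
Then T(7) = -1 + 60/10 = 5.

5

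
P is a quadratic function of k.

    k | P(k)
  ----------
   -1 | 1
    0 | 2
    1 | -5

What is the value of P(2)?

-20

Write P(k) = ak² + bk + c; the 3 given values yield a linear system in the 3 coefficients.
Solving, P(k) = -4k² - 3k + 2.
Then P(2) = -20.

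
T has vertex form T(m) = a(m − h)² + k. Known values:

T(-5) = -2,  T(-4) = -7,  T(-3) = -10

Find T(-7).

First differences -5, -3; second difference 2 = 2a, so a = 1.
Expanding, the m-coefficient is −2ah = -2h; matching it to the data gives h = -2, and then k = -11.
So T(m) = 1(m + 2)² − 11.
T(-7) = 1·(-5)² − 11 = 14.

14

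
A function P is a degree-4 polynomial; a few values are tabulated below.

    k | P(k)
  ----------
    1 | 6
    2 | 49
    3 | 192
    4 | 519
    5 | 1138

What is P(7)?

3804

Write P(k) = ak^4 + bk³ + ck² + dk + e; the 5 given values yield a linear system in the 5 coefficients.
Solving, P(k) = k^4 + 4k³ + k² - 3k + 3.
Then P(7) = 3804.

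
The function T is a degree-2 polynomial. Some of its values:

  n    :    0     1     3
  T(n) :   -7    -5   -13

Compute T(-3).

Write T(n) = an² + bn + c; the 3 given values yield a linear system in the 3 coefficients.
Solving, T(n) = -2n² + 4n - 7.
Then T(-3) = -37.

-37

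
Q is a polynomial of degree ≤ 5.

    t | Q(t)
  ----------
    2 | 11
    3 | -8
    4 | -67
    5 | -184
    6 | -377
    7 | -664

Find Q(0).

1

First differences: -19, -59, -117, -193, -287. Second differences: -40, -58, -76, -94. Third differences: -18, -18, -18.
Level-3 differences are constant, so Q has degree 3.
Fitting a degree-3 polynomial gives Q(t) = -3t³ + 7t² + 3t + 1.
Then Q(0) = 1.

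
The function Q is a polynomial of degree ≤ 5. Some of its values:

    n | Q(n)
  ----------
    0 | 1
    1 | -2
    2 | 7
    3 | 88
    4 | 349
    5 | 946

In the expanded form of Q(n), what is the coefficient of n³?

First differences: -3, 9, 81, 261, 597. Second differences: 12, 72, 180, 336. Third differences: 60, 108, 156. Fourth differences: 48, 48.
Level-4 differences are constant, so Q has degree 4.
Fitting a degree-4 polynomial gives Q(n) = 2n^4 - 2n³ - 2n² - n + 1.
The coefficient of n³ is -2.

-2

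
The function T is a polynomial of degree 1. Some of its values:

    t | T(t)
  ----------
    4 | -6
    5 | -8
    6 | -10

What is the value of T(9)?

-16

First differences: -2, -2.
Level-1 differences are constant, so T has degree 1.
Fitting a degree-1 polynomial gives T(t) = -2t + 2.
Then T(9) = -16.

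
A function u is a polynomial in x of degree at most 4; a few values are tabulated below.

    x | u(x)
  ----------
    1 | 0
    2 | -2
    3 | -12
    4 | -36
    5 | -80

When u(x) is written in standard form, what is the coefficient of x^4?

0

First differences: -2, -10, -24, -44. Second differences: -8, -14, -20. Third differences: -6, -6.
Level-3 differences are constant, so u has degree 3.
Fitting a degree-3 polynomial gives u(x) = -x³ + 2x² - x.
The coefficient of x^4 is 0.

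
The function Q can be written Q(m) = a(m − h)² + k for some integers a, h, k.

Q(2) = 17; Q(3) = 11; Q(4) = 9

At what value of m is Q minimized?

First differences -6, -2; second difference 4 = 2a, so a = 2.
Expanding, the m-coefficient is −2ah = -4h; matching it to the data gives h = 4, and then k = 9.
So Q(m) = 2(m − 4)² + 9.
Hence h = 4.

4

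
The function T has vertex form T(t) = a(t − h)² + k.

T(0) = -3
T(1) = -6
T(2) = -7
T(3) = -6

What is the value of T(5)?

2

First differences -3, -1, 1; second difference 2 = 2a, so a = 1.
Expanding, the t-coefficient is −2ah = -2h; matching it to the data gives h = 2, and then k = -7.
So T(t) = 1(t − 2)² − 7.
T(5) = 1·3² − 7 = 2.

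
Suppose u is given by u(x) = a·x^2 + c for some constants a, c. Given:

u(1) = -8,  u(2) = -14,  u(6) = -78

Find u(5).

-56

From u(1) = -8 and u(2) = -14: 1a + c = -8 and 4a + c = -14.
Subtracting: 3a = -6, so a = -2; then c = -8 − (-2)·1 = -6.
So u(x) = -2x² − 6, and u(5) = -56.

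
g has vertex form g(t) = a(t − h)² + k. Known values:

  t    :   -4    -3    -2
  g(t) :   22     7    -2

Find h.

-1

First differences -15, -9; second difference 6 = 2a, so a = 3.
Expanding, the t-coefficient is −2ah = -6h; matching it to the data gives h = -1, and then k = -5.
So g(t) = 3(t + 1)² − 5.
Hence h = -1.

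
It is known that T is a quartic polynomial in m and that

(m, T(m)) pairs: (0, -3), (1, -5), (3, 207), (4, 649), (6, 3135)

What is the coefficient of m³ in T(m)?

3

Write T(m) = am^4 + bm³ + cm² + dm + e; the 5 given values yield a linear system in the 5 coefficients.
Solving, T(m) = 2m^4 + 3m³ - 2m² - 5m - 3.
The coefficient of m³ is 3.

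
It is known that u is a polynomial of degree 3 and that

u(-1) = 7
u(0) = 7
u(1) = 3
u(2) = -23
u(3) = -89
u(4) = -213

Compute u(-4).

163

First differences: 0, -4, -26, -66, -124. Second differences: -4, -22, -40, -58. Third differences: -18, -18, -18.
Level-3 differences are constant, so u has degree 3.
Fitting a degree-3 polynomial gives u(x) = -3x³ - 2x² + x + 7.
Then u(-4) = 163.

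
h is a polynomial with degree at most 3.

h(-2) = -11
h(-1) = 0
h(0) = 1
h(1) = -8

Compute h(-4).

-63

First differences: 11, 1, -9. Second differences: -10, -10.
Level-2 differences are constant, so h has degree 2.
Fitting a degree-2 polynomial gives h(t) = -5t² - 4t + 1.
Then h(-4) = -63.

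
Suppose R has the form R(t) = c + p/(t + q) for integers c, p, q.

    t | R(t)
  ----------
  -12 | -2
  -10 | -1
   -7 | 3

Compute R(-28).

(R(t) − c)(t + q) = p for each data point; the three points give a linear system in c and q, then p follows.
Solving: c = -5, q = 4, p = -24, so R(t) = -5 − 24/(t + 4).
Then R(-28) = -5 − 24/(-24) = -4.

-4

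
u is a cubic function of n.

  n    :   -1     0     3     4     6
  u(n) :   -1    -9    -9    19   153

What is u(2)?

Write u(n) = an³ + bn² + cn + d; the 5 given values yield a linear system in the 4 coefficients.
Solving, u(n) = n³ - 9n - 9.
Then u(2) = -19.

-19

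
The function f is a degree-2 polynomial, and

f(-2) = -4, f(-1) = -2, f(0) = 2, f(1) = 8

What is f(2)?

Write f(n) = an² + bn + c; the 4 given values yield a linear system in the 3 coefficients.
Solving, f(n) = n² + 5n + 2.
Then f(2) = 16.

16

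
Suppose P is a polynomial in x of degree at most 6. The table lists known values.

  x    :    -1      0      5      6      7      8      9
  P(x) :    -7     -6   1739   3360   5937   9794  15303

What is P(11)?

33005

Write P(x) = ax^6 + bx^5 + cx^4 + dx³ + ex² + px + q; the 7 given values yield a linear system in the 7 coefficients.
Solving, the top 2 coefficients vanish, and P(x) = 2x^4 + 2x³ + 8x² + 9x - 6.
Then P(11) = 33005.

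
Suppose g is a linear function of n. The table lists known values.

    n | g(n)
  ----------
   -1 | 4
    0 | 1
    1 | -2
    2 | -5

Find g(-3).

10

First differences: -3, -3, -3.
Level-1 differences are constant, so g has degree 1.
Fitting a degree-1 polynomial gives g(n) = -3n + 1.
Then g(-3) = 10.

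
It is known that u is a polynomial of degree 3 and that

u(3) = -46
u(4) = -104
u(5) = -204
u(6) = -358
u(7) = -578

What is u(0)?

-4

First differences: -58, -100, -154, -220. Second differences: -42, -54, -66. Third differences: -12, -12.
Level-3 differences are constant, so u has degree 3.
Fitting a degree-3 polynomial gives u(n) = -2n³ + 3n² - 5n - 4.
The constant term is u(0) = -4.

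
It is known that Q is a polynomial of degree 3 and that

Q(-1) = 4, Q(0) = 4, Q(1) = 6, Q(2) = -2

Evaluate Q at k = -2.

Write Q(k) = ak³ + bk² + ck + d; the 4 given values yield a linear system in the 4 coefficients.
Solving, Q(k) = -2k³ + k² + 3k + 4.
Then Q(-2) = 18.

18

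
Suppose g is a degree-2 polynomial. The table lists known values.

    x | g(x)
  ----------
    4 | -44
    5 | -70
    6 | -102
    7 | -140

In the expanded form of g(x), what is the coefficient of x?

First differences: -26, -32, -38. Second differences: -6, -6.
Level-2 differences are constant, so g has degree 2.
Fitting a degree-2 polynomial gives g(x) = -3x² + x.
The coefficient of x is 1.

1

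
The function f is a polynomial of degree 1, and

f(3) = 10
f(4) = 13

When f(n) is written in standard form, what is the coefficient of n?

3

Write f(n) = an + b; the 2 given values yield a linear system in the 2 coefficients.
Solving, f(n) = 3n + 1.
The coefficient of n is 3.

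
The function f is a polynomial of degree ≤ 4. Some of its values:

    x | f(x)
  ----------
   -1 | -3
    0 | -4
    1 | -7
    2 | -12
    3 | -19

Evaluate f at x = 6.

-52

Write f(x) = ax^4 + bx³ + cx² + dx + e; the 5 given values yield a linear system in the 5 coefficients.
Solving, the top 2 coefficients vanish, and f(x) = -x² - 2x - 4.
Then f(6) = -52.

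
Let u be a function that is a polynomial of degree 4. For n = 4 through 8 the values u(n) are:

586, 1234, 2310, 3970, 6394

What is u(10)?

Write u(n) = an^4 + bn³ + cn² + dn + e; the 5 given values yield a linear system in the 5 coefficients.
Solving, u(n) = n^4 + 4n³ + 3n² + 8n - 6.
Then u(10) = 14374.

14374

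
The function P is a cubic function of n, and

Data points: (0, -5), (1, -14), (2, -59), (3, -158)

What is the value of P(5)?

-590

Write P(n) = an³ + bn² + cn + d; the 4 given values yield a linear system in the 4 coefficients.
Solving, P(n) = -3n³ - 9n² + 3n - 5.
Then P(5) = -590.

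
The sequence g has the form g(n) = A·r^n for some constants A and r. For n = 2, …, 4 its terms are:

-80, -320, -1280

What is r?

Consecutive ratio: -320/(-80) = 4, and -1280/(-320) = 4, so r = 4.
Then A·4^2 = -80 gives A = -5, and g(n) = -5·4^n.

4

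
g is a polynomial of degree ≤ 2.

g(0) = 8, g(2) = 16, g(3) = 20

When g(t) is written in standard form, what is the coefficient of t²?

Write g(t) = at² + bt + c; the 3 given values yield a linear system in the 3 coefficients.
Solving, the leading coefficient vanishes, and g(t) = 4t + 8.
The coefficient of t² is 0.

0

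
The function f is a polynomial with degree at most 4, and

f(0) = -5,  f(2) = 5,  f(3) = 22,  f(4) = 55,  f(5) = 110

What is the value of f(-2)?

Write f(n) = an^4 + bn³ + cn² + dn + e; the 5 given values yield a linear system in the 5 coefficients.
Solving, the leading coefficient vanishes, and f(n) = n³ - n² + 3n - 5.
Then f(-2) = -23.

-23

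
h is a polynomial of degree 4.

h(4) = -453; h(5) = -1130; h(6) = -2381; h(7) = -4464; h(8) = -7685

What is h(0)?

Write h(m) = am^4 + bm³ + cm² + dm + e; the 5 given values yield a linear system in the 5 coefficients.
Solving, h(m) = -2m^4 + m³ - 5.
The constant term is h(0) = -5.

-5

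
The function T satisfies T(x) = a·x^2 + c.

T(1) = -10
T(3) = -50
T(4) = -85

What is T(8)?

From T(1) = -10 and T(3) = -50: 1a + c = -10 and 9a + c = -50.
Subtracting: 8a = -40, so a = -5; then c = -10 − (-5)·1 = -5.
So T(x) = -5x² − 5, and T(8) = -325.

-325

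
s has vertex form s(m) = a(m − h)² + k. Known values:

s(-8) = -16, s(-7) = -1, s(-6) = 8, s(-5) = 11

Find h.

-5

First differences 15, 9, 3; second difference -6 = 2a, so a = -3.
Expanding, the m-coefficient is −2ah = 6h; matching it to the data gives h = -5, and then k = 11.
So s(m) = -3(m + 5)² + 11.
Hence h = -5.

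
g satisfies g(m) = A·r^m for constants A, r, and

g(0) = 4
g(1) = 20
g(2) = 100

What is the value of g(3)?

500

Consecutive ratio: 20/4 = 5, and 100/20 = 5, so r = 5.
Then A·5^0 = 4 gives A = 4, and g(m) = 4·5^m.
g(3) = 4·5^3 = 500.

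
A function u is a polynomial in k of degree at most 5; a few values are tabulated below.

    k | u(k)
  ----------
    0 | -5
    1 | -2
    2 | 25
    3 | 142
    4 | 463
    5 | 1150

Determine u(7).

Write u(k) = ak^5 + bk^4 + ck³ + dk² + ek + p; the 6 given values yield a linear system in the 6 coefficients.
Solving, the leading coefficient vanishes, and u(k) = 2k^4 - k³ + k² + k - 5.
Then u(7) = 4510.

4510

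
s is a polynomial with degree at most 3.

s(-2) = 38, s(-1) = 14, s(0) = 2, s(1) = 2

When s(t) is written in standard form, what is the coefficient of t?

-6

Write s(t) = at³ + bt² + ct + d; the 4 given values yield a linear system in the 4 coefficients.
Solving, the leading coefficient vanishes, and s(t) = 6t² - 6t + 2.
The coefficient of t is -6.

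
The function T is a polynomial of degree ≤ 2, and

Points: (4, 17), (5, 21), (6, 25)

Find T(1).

5

Write T(t) = at² + bt + c; the 3 given values yield a linear system in the 3 coefficients.
Solving, the leading coefficient vanishes, and T(t) = 4t + 1.
Then T(1) = 5.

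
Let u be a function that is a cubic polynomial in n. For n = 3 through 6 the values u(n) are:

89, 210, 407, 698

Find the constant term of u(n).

2

Write u(n) = an³ + bn² + cn + d; the 4 given values yield a linear system in the 4 coefficients.
Solving, u(n) = 3n³ + 2n² - 4n + 2.
The constant term is u(0) = 2.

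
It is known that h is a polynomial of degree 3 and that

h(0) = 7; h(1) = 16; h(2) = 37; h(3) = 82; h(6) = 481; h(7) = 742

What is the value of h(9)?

Write h(t) = at³ + bt² + ct + d; the 6 given values yield a linear system in the 4 coefficients.
Solving, h(t) = 2t³ + 7t + 7.
Then h(9) = 1528.

1528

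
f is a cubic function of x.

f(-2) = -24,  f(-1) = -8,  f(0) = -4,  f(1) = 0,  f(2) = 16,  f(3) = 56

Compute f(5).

First differences: 16, 4, 4, 16, 40. Second differences: -12, 0, 12, 24. Third differences: 12, 12, 12.
Level-3 differences are constant, so f has degree 3.
Fitting a degree-3 polynomial gives f(x) = 2x³ + 2x - 4.
Then f(5) = 256.

256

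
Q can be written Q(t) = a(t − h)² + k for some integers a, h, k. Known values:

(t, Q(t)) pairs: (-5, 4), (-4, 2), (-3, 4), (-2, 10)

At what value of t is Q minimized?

First differences -2, 2, 6; second difference 4 = 2a, so a = 2.
Expanding, the t-coefficient is −2ah = -4h; matching it to the data gives h = -4, and then k = 2.
So Q(t) = 2(t + 4)² + 2.
Hence h = -4.

-4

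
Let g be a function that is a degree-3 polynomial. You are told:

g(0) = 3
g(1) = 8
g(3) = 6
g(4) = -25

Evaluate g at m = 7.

Write g(m) = am³ + bm² + cm + d; the 4 given values yield a linear system in the 4 coefficients.
Solving, g(m) = -2m³ + 6m² + m + 3.
Then g(7) = -382.

-382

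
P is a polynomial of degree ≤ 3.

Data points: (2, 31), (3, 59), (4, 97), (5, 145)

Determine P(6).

203

First differences: 28, 38, 48. Second differences: 10, 10.
Level-2 differences are constant, so P has degree 2.
Fitting a degree-2 polynomial gives P(n) = 5n² + 3n + 5.
Then P(6) = 203.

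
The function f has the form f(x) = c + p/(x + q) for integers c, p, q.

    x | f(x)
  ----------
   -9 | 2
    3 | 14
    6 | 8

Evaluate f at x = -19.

(f(x) − c)(x + q) = p for each data point; the three points give a linear system in c and q, then p follows.
Solving: c = 4, q = -1, p = 20, so f(x) = 4 + 20/(x − 1).
Then f(-19) = 4 + 20/(-20) = 3.

3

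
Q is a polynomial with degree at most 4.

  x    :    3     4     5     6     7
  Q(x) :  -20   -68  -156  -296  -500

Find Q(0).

First differences: -48, -88, -140, -204. Second differences: -40, -52, -64. Third differences: -12, -12.
Level-3 differences are constant, so Q has degree 3.
Fitting a degree-3 polynomial gives Q(x) = -2x³ + 4x² - 2x + 4.
Then Q(0) = 4.

4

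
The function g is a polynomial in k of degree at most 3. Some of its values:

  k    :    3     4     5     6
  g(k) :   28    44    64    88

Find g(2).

First differences: 16, 20, 24. Second differences: 4, 4.
Level-2 differences are constant, so g has degree 2.
Fitting a degree-2 polynomial gives g(k) = 2k² + 2k + 4.
Then g(2) = 16.

16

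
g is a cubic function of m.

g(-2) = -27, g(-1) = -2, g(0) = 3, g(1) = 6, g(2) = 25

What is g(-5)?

-402

First differences: 25, 5, 3, 19. Second differences: -20, -2, 16. Third differences: 18, 18.
Level-3 differences are constant, so g has degree 3.
Fitting a degree-3 polynomial gives g(m) = 3m³ - m² + m + 3.
Then g(-5) = -402.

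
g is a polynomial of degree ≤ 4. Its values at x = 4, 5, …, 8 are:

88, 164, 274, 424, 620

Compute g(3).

40

First differences: 76, 110, 150, 196. Second differences: 34, 40, 46. Third differences: 6, 6.
Level-3 differences are constant, so g has degree 3.
Fitting a degree-3 polynomial gives g(x) = x³ + 2x² - 3x + 4.
Then g(3) = 40.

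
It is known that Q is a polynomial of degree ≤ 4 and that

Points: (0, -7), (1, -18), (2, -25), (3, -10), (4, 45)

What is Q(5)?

158

First differences: -11, -7, 15, 55. Second differences: 4, 22, 40. Third differences: 18, 18.
Level-3 differences are constant, so Q has degree 3.
Extending the table by one column gives the next first difference 113, so Q(5) = 45 + 113 = 158.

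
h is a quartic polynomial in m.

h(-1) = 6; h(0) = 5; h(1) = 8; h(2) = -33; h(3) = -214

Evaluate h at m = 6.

Write h(m) = am^4 + bm³ + cm² + dm + e; the 5 given values yield a linear system in the 5 coefficients.
Solving, h(m) = -2m^4 - 4m³ + 4m² + 5m + 5.
Then h(6) = -3277.

-3277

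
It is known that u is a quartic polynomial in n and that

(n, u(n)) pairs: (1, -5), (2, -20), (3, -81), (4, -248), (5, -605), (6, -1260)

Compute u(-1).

First differences: -15, -61, -167, -357, -655. Second differences: -46, -106, -190, -298. Third differences: -60, -84, -108. Fourth differences: -24, -24.
Level-4 differences are constant, so u has degree 4.
Fitting a degree-4 polynomial gives u(n) = -n^4 + 2n² - 6n.
Then u(-1) = 7.

7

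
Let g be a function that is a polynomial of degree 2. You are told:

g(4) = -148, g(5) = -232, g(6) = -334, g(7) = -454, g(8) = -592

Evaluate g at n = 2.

First differences: -84, -102, -120, -138. Second differences: -18, -18, -18.
Level-2 differences are constant, so g has degree 2.
Fitting a degree-2 polynomial gives g(n) = -9n² - 3n + 8.
Then g(2) = -34.

-34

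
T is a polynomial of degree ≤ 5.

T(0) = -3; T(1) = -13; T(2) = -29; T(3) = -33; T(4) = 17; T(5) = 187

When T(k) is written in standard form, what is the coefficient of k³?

-3

First differences: -10, -16, -4, 50, 170. Second differences: -6, 12, 54, 120. Third differences: 18, 42, 66. Fourth differences: 24, 24.
Level-4 differences are constant, so T has degree 4.
Fitting a degree-4 polynomial gives T(k) = k^4 - 3k³ - k² - 7k - 3.
The coefficient of k³ is -3.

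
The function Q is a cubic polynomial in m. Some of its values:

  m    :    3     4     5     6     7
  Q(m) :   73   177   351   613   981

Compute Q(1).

3

First differences: 104, 174, 262, 368. Second differences: 70, 88, 106. Third differences: 18, 18.
Level-3 differences are constant, so Q has degree 3.
Fitting a degree-3 polynomial gives Q(m) = 3m³ - m² + 1.
Then Q(1) = 3.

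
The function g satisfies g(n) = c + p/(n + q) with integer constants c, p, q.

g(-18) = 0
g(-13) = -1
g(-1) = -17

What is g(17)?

(g(n) − c)(n + q) = p for each data point; the three points give a linear system in c and q, then p follows.
Solving: c = 3, q = -2, p = 60, so g(n) = 3 + 60/(n − 2).
Then g(17) = 3 + 60/15 = 7.

7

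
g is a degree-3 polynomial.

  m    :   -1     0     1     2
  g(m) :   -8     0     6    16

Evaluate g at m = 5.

130

Write g(m) = am³ + bm² + cm + d; the 4 given values yield a linear system in the 4 coefficients.
Solving, g(m) = m³ - m² + 6m.
Then g(5) = 130.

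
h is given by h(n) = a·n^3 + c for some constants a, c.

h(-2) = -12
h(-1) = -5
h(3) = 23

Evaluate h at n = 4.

60

From h(-2) = -12 and h(-1) = -5: -8a + c = -12 and -1a + c = -5.
Subtracting: 7a = 7, so a = 1; then c = -12 − 1·(-8) = -4.
So h(n) = 1n³ − 4, and h(4) = 60.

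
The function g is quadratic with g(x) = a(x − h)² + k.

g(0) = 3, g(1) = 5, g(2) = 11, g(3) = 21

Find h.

0

First differences 2, 6, 10; second difference 4 = 2a, so a = 2.
Expanding, the x-coefficient is −2ah = -4h; matching it to the data gives h = 0, and then k = 3.
So g(x) = 2(x + 0)² + 3.
Hence h = 0.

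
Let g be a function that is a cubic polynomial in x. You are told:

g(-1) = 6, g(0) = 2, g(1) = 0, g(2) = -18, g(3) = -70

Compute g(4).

-174

Write g(x) = ax³ + bx² + cx + d; the 5 given values yield a linear system in the 4 coefficients.
Solving, g(x) = -3x³ + x² + 2.
Then g(4) = -174.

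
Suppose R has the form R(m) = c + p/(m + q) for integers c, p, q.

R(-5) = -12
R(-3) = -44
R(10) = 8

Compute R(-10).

-2

(R(m) − c)(m + q) = p for each data point; the three points give a linear system in c and q, then p follows.
Solving: c = 4, q = 2, p = 48, so R(m) = 4 + 48/(m + 2).
Then R(-10) = 4 + 48/(-8) = -2.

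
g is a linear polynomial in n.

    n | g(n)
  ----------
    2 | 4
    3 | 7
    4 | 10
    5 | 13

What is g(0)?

-2

First differences: 3, 3, 3.
Level-1 differences are constant, so g has degree 1.
Fitting a degree-1 polynomial gives g(n) = 3n - 2.
The constant term is g(0) = -2.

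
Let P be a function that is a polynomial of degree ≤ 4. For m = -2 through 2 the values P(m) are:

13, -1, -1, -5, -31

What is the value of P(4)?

-221

Write P(m) = am^4 + bm³ + cm² + dm + e; the 5 given values yield a linear system in the 5 coefficients.
Solving, the leading coefficient vanishes, and P(m) = -3m³ - 2m² + m - 1.
Then P(4) = -221.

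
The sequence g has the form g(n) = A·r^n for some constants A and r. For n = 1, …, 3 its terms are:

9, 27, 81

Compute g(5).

729

Consecutive ratio: 27/9 = 3, and 81/27 = 3, so r = 3.
Then A·3^1 = 9 gives A = 3, and g(n) = 3·3^n.
g(5) = 3·3^5 = 729.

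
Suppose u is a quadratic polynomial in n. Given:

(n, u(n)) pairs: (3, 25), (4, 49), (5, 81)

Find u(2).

Write u(n) = an² + bn + c; the 3 given values yield a linear system in the 3 coefficients.
Solving, u(n) = 4n² - 4n + 1.
Then u(2) = 9.

9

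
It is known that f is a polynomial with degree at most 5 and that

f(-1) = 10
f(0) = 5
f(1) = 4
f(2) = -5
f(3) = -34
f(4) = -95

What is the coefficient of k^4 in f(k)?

First differences: -5, -1, -9, -29, -61. Second differences: 4, -8, -20, -32. Third differences: -12, -12, -12.
Level-3 differences are constant, so f has degree 3.
Fitting a degree-3 polynomial gives f(k) = -2k³ + 2k² - k + 5.
The coefficient of k^4 is 0.

0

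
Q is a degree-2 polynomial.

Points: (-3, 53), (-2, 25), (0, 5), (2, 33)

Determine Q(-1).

9

Write Q(n) = an² + bn + c; the 4 given values yield a linear system in the 3 coefficients.
Solving, Q(n) = 6n² + 2n + 5.
Then Q(-1) = 9.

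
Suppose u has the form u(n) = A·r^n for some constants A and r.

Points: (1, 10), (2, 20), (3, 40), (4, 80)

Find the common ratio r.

Consecutive ratio: 20/10 = 2, and 40/20 = 2, so r = 2.
Then A·2^1 = 10 gives A = 5, and u(n) = 5·2^n.

2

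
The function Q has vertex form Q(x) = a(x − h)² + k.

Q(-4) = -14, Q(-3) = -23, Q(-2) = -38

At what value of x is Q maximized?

-5

First differences -9, -15; second difference -6 = 2a, so a = -3.
Expanding, the x-coefficient is −2ah = 6h; matching it to the data gives h = -5, and then k = -11.
So Q(x) = -3(x + 5)² − 11.
Hence h = -5.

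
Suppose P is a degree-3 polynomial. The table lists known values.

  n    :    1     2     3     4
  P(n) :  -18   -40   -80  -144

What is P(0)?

Write P(n) = an³ + bn² + cn + d; the 4 given values yield a linear system in the 4 coefficients.
Solving, P(n) = -n³ - 3n² - 6n - 8.
The constant term is P(0) = -8.

-8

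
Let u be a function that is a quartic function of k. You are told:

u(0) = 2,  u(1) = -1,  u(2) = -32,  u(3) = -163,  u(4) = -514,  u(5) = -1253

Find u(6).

-2596

Write u(k) = ak^4 + bk³ + ck² + dk + e; the 6 given values yield a linear system in the 5 coefficients.
Solving, u(k) = -2k^4 - k + 2.
Then u(6) = -2596.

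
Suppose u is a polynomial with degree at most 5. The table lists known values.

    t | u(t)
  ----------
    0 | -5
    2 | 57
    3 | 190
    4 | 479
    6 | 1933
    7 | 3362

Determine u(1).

8

Write u(t) = at^5 + bt^4 + ct³ + dt² + et + p; the 6 given values yield a linear system in the 6 coefficients.
Solving, the leading coefficient vanishes, and u(t) = t^4 + 2t³ + 5t² + 5t - 5.
Then u(1) = 8.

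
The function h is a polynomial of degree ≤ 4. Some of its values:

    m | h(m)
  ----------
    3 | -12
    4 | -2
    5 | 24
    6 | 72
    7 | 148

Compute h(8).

First differences: 10, 26, 48, 76. Second differences: 16, 22, 28. Third differences: 6, 6.
Level-3 differences are constant, so h has degree 3.
Fitting a degree-3 polynomial gives h(m) = m³ - 4m² + m - 6.
Then h(8) = 258.

258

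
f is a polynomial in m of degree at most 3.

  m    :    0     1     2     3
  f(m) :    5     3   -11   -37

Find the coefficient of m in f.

4

Write f(m) = am³ + bm² + cm + d; the 4 given values yield a linear system in the 4 coefficients.
Solving, the leading coefficient vanishes, and f(m) = -6m² + 4m + 5.
The coefficient of m is 4.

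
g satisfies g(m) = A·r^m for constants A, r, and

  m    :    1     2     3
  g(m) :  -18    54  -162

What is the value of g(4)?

Consecutive ratio: 54/(-18) = -3, and -162/54 = -3, so r = -3.
Then A·(-3)^1 = -18 gives A = 6, and g(m) = 6·(-3)^m.
g(4) = 6·(-3)^4 = 486.

486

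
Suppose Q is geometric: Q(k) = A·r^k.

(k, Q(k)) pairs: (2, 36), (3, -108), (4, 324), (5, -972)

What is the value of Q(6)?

2916

Consecutive ratio: -108/36 = -3, and 324/(-108) = -3, so r = -3.
Then A·(-3)^2 = 36 gives A = 4, and Q(k) = 4·(-3)^k.
Q(6) = 4·(-3)^6 = 2916.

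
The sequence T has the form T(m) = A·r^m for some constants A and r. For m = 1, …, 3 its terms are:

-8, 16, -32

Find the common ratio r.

Consecutive ratio: 16/(-8) = -2, and -32/16 = -2, so r = -2.
Then A·(-2)^1 = -8 gives A = 4, and T(m) = 4·(-2)^m.

-2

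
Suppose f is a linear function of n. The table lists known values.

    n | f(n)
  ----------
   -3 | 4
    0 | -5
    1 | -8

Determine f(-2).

Write f(n) = an + b; the 3 given values yield a linear system in the 2 coefficients.
Solving, f(n) = -3n - 5.
Then f(-2) = 1.

1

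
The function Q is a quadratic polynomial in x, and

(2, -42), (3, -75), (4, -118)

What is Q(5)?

-171

Write Q(x) = ax² + bx + c; the 3 given values yield a linear system in the 3 coefficients.
Solving, Q(x) = -5x² - 8x - 6.
Then Q(5) = -171.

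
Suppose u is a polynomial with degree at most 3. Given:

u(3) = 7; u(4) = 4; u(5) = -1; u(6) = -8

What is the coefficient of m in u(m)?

4

First differences: -3, -5, -7. Second differences: -2, -2.
Level-2 differences are constant, so u has degree 2.
Fitting a degree-2 polynomial gives u(m) = -m² + 4m + 4.
The coefficient of m is 4.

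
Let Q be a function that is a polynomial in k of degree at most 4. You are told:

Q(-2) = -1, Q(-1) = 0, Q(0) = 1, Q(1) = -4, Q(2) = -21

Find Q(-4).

First differences: 1, 1, -5, -17. Second differences: 0, -6, -12. Third differences: -6, -6.
Level-3 differences are constant, so Q has degree 3.
Fitting a degree-3 polynomial gives Q(k) = -k³ - 3k² - k + 1.
Then Q(-4) = 21.

21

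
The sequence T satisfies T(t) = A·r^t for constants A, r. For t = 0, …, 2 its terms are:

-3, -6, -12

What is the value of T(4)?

-48

Consecutive ratio: -6/(-3) = 2, and -12/(-6) = 2, so r = 2.
Then A·2^0 = -3 gives A = -3, and T(t) = -3·2^t.
T(4) = -3·2^4 = -48.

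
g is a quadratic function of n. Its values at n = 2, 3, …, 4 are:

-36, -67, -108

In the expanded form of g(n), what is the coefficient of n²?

-5

Write g(n) = an² + bn + c; the 3 given values yield a linear system in the 3 coefficients.
Solving, g(n) = -5n² - 6n - 4.
The coefficient of n² is -5.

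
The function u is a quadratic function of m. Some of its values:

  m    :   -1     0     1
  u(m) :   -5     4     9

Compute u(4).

Write u(m) = am² + bm + c; the 3 given values yield a linear system in the 3 coefficients.
Solving, u(m) = -2m² + 7m + 4.
Then u(4) = 0.

0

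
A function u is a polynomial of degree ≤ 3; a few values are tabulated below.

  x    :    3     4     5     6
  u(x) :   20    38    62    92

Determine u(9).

First differences: 18, 24, 30. Second differences: 6, 6.
Level-2 differences are constant, so u has degree 2.
Fitting a degree-2 polynomial gives u(x) = 3x² - 3x + 2.
Then u(9) = 218.

218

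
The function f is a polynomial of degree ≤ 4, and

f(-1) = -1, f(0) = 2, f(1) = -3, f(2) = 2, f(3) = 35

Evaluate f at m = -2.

-30

First differences: 3, -5, 5, 33. Second differences: -8, 10, 28. Third differences: 18, 18.
Level-3 differences are constant, so f has degree 3.
Fitting a degree-3 polynomial gives f(m) = 3m³ - 4m² - 4m + 2.
Then f(-2) = -30.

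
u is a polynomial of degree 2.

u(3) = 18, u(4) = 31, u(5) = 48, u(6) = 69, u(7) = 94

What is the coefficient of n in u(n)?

-1

First differences: 13, 17, 21, 25. Second differences: 4, 4, 4.
Level-2 differences are constant, so u has degree 2.
Fitting a degree-2 polynomial gives u(n) = 2n² - n + 3.
The coefficient of n is -1.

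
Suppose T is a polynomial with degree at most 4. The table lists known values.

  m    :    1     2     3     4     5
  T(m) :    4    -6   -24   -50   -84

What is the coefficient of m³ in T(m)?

0

First differences: -10, -18, -26, -34. Second differences: -8, -8, -8.
Level-2 differences are constant, so T has degree 2.
Fitting a degree-2 polynomial gives T(m) = -4m² + 2m + 6.
The coefficient of m³ is 0.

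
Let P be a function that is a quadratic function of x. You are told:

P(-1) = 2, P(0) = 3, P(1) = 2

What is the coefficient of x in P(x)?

0

Write P(x) = ax² + bx + c; the 3 given values yield a linear system in the 3 coefficients.
Solving, P(x) = -x² + 3.
The coefficient of x is 0.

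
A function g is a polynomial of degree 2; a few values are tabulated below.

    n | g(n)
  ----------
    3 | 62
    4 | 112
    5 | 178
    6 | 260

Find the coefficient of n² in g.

First differences: 50, 66, 82. Second differences: 16, 16.
Level-2 differences are constant, so g has degree 2.
Fitting a degree-2 polynomial gives g(n) = 8n² - 6n + 8.
The coefficient of n² is 8.

8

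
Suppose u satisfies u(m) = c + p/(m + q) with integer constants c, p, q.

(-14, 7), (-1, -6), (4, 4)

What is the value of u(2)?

(u(m) − c)(m + q) = p for each data point; the three points give a linear system in c and q, then p follows.
Solving: c = 6, q = 2, p = -12, so u(m) = 6 − 12/(m + 2).
Then u(2) = 6 − 12/4 = 3.

3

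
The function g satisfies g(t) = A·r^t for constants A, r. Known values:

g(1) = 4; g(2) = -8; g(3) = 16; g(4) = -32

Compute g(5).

64

Consecutive ratio: -8/4 = -2, and 16/(-8) = -2, so r = -2.
Then A·(-2)^1 = 4 gives A = -2, and g(t) = -2·(-2)^t.
g(5) = -2·(-2)^5 = 64.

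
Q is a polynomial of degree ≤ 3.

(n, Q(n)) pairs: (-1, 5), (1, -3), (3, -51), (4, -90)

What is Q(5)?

-139

Write Q(n) = an³ + bn² + cn + d; the 4 given values yield a linear system in the 4 coefficients.
Solving, the leading coefficient vanishes, and Q(n) = -5n² - 4n + 6.
Then Q(5) = -139.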